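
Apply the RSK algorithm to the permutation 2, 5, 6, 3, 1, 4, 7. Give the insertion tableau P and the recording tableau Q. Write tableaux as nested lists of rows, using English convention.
Insert each entry of the permutation into P by Schensted row insertion, recording in Q the position of each new cell.

Insert 2: appended to row 1. P = [[2]].
Insert 5: appended to row 1. P = [[2, 5]].
Insert 6: appended to row 1. P = [[2, 5, 6]].
Insert 3: 3 bumps 5 from row 1; 5 starts row 2. P = [[2, 3, 6], [5]].
Insert 1: 1 bumps 2 from row 1; 2 bumps 5 from row 2; 5 starts row 3. P = [[1, 3, 6], [2], [5]].
Insert 4: 4 bumps 6 from row 1; 6 appends to row 2. P = [[1, 3, 4], [2, 6], [5]].
Insert 7: appended to row 1. P = [[1, 3, 4, 7], [2, 6], [5]].

So P = [[1, 3, 4, 7], [2, 6], [5]], Q = [[1, 2, 3, 7], [4, 6], [5]].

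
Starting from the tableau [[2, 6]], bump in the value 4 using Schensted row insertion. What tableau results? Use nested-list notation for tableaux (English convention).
In row 1, 4 replaces 6 (the leftmost entry greater than 4); 6 is bumped to row 2. 6 starts a new row 2. The new tableau is [[2, 4], [6]].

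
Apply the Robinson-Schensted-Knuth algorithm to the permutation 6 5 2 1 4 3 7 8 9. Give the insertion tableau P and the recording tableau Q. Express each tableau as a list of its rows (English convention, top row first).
P = [[1, 3, 7, 8, 9], [2, 4], [5], [6]], Q = [[1, 5, 7, 8, 9], [2, 6], [3], [4]]

Insert each entry of the permutation into P by Schensted row insertion, recording in Q the position of each new cell.

Insert 6: appended to row 1. P = [[6]].
Insert 5: 5 bumps 6 from row 1; 6 starts row 2. P = [[5], [6]].
Insert 2: 2 bumps 5 from row 1; 5 bumps 6 from row 2; 6 starts row 3. P = [[2], [5], [6]].
Insert 1: 1 bumps 2 from row 1; 2 bumps 5 from row 2; 5 bumps 6 from row 3; 6 starts row 4. P = [[1], [2], [5], [6]].
Insert 4: appended to row 1. P = [[1, 4], [2], [5], [6]].
Insert 3: 3 bumps 4 from row 1; 4 appends to row 2. P = [[1, 3], [2, 4], [5], [6]].
Insert 7: appended to row 1. P = [[1, 3, 7], [2, 4], [5], [6]].
Insert 8: appended to row 1. P = [[1, 3, 7, 8], [2, 4], [5], [6]].
Insert 9: appended to row 1. P = [[1, 3, 7, 8, 9], [2, 4], [5], [6]].

So P = [[1, 3, 7, 8, 9], [2, 4], [5], [6]], Q = [[1, 5, 7, 8, 9], [2, 6], [3], [4]].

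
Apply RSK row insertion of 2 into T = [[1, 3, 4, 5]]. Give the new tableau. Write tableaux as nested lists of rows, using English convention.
In row 1, 2 replaces 3 (the leftmost entry greater than 2); 3 is bumped to row 2. 3 starts a new row 2. The new tableau is [[1, 2, 4, 5], [3]].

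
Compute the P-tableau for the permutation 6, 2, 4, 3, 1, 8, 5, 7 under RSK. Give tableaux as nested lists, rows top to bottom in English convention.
P = [[1, 3, 5, 7], [2, 8], [4], [6]]

Insert 6: appended to row 1. P = [[6]].
Insert 2: 2 bumps 6 from row 1; 6 starts row 2. P = [[2], [6]].
Insert 4: appended to row 1. P = [[2, 4], [6]].
Insert 3: 3 bumps 4 from row 1; 4 bumps 6 from row 2; 6 starts row 3. P = [[2, 3], [4], [6]].
Insert 1: 1 bumps 2 from row 1; 2 bumps 4 from row 2; 4 bumps 6 from row 3; 6 starts row 4. P = [[1, 3], [2], [4], [6]].
Insert 8: appended to row 1. P = [[1, 3, 8], [2], [4], [6]].
Insert 5: 5 bumps 8 from row 1; 8 appends to row 2. P = [[1, 3, 5], [2, 8], [4], [6]].
Insert 7: appended to row 1. P = [[1, 3, 5, 7], [2, 8], [4], [6]].

So P = [[1, 3, 5, 7], [2, 8], [4], [6]].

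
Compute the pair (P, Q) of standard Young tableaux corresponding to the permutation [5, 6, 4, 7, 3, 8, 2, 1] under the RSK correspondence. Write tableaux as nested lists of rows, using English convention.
P = [[1, 6, 7, 8], [2], [3], [4], [5]], Q = [[1, 2, 4, 6], [3], [5], [7], [8]]

Insert each entry of the permutation into P by Schensted row insertion, recording in Q the position of each new cell.

Insert 5: appended to row 1. P = [[5]], Q = [[1]].
Insert 6: appended to row 1. P = [[5, 6]], Q = [[1, 2]].
Insert 4: 4 bumps 5 from row 1; 5 starts row 2. P = [[4, 6], [5]], Q = [[1, 2], [3]].
Insert 7: appended to row 1. P = [[4, 6, 7], [5]], Q = [[1, 2, 4], [3]].
Insert 3: 3 bumps 4 from row 1; 4 bumps 5 from row 2; 5 starts row 3. P = [[3, 6, 7], [4], [5]], Q = [[1, 2, 4], [3], [5]].
Insert 8: appended to row 1. P = [[3, 6, 7, 8], [4], [5]], Q = [[1, 2, 4, 6], [3], [5]].
Insert 2: 2 bumps 3 from row 1; 3 bumps 4 from row 2; 4 bumps 5 from row 3; 5 starts row 4. P = [[2, 6, 7, 8], [3], [4], [5]], Q = [[1, 2, 4, 6], [3], [5], [7]].
Insert 1: 1 bumps 2 from row 1; 2 bumps 3 from row 2; 3 bumps 4 from row 3; 4 bumps 5 from row 4; 5 starts row 5. P = [[1, 6, 7, 8], [2], [3], [4], [5]], Q = [[1, 2, 4, 6], [3], [5], [7], [8]].

So P = [[1, 6, 7, 8], [2], [3], [4], [5]], Q = [[1, 2, 4, 6], [3], [5], [7], [8]].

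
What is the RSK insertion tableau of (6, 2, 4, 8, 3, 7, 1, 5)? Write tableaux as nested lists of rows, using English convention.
P = [[1, 3, 5], [2, 7], [4, 8], [6]]

After inserting 6: P = [[6]].
After inserting 2: P = [[2], [6]].
After inserting 4: P = [[2, 4], [6]].
After inserting 8: P = [[2, 4, 8], [6]].
After inserting 3: P = [[2, 3, 8], [4], [6]].
After inserting 7: P = [[2, 3, 7], [4, 8], [6]].
After inserting 1: P = [[1, 3, 7], [2, 8], [4], [6]].
After inserting 5: P = [[1, 3, 5], [2, 7], [4, 8], [6]].

So P = [[1, 3, 5], [2, 7], [4, 8], [6]].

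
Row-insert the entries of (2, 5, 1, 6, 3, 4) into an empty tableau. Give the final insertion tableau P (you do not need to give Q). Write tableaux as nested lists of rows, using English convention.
Insert 2: appended to row 1. P = [[2]].
Insert 5: appended to row 1. P = [[2, 5]].
Insert 1: 1 bumps 2 from row 1; 2 starts row 2. P = [[1, 5], [2]].
Insert 6: appended to row 1. P = [[1, 5, 6], [2]].
Insert 3: 3 bumps 5 from row 1; 5 appends to row 2. P = [[1, 3, 6], [2, 5]].
Insert 4: 4 bumps 6 from row 1; 6 appends to row 2. P = [[1, 3, 4], [2, 5, 6]].

So P = [[1, 3, 4], [2, 5, 6]].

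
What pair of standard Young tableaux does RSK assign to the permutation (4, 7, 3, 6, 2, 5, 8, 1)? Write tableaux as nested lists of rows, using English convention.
Insert each entry of the permutation into P by Schensted row insertion, recording in Q the position of each new cell.

After inserting 4: P = [[4]].
After inserting 7: P = [[4, 7]].
After inserting 3: P = [[3, 7], [4]].
After inserting 6: P = [[3, 6], [4, 7]].
After inserting 2: P = [[2, 6], [3, 7], [4]].
After inserting 5: P = [[2, 5], [3, 6], [4, 7]].
After inserting 8: P = [[2, 5, 8], [3, 6], [4, 7]].
After inserting 1: P = [[1, 5, 8], [2, 6], [3, 7], [4]].

So P = [[1, 5, 8], [2, 6], [3, 7], [4]], Q = [[1, 2, 7], [3, 4], [5, 6], [8]].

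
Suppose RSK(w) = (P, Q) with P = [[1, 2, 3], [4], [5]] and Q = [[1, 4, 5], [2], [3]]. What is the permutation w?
Reverse the RSK construction: for i from n down to 1, find the cell of Q containing i, remove the entry at that cell from P, and reverse-bump it up through P; the value ejected from row 1 is w(i).

Step i=5: Q has 5 at row 1, column 3; remove that cell from P, ejecting 3. So w(5) = 3. P is now [[1, 2], [4], [5]].
Step i=4: Q has 4 at row 1, column 2; remove that cell from P, ejecting 2. So w(4) = 2. P is now [[1], [4], [5]].
Step i=3: Q has 3 at row 3, column 1; remove 5 from row 3 of P and reverse-bump: 5 enters row 2 and ejects 4; 4 enters row 1 and ejects 1. So w(3) = 1. P is now [[4], [5]].
Step i=2: Q has 2 at row 2, column 1; remove 5 from row 2 of P and reverse-bump: 5 enters row 1 and ejects 4. So w(2) = 4. P is now [[5]].
Step i=1: Q has 1 at row 1, column 1; remove that cell from P, ejecting 5. So w(1) = 5. P is now [].

So w = 5 4 1 2 3.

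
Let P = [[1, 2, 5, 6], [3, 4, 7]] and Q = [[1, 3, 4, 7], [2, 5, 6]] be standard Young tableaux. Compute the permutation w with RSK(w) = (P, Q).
Reverse the RSK construction: for i from n down to 1, find the cell of Q containing i, remove the entry at that cell from P, and reverse-bump it up through P; the value ejected from row 1 is w(i).

Step i=7: Q has 7 at row 1, column 4; remove that cell from P, ejecting 6. So w(7) = 6. P is now [[1, 2, 5], [3, 4, 7]].
Step i=6: Q has 6 at row 2, column 3; remove 7 from row 2 of P and reverse-bump: 7 enters row 1 and ejects 5. So w(6) = 5. P is now [[1, 2, 7], [3, 4]].
Step i=5: Q has 5 at row 2, column 2; remove 4 from row 2 of P and reverse-bump: 4 enters row 1 and ejects 2. So w(5) = 2. P is now [[1, 4, 7], [3]].
Step i=4: Q has 4 at row 1, column 3; remove that cell from P, ejecting 7. So w(4) = 7. P is now [[1, 4], [3]].
Step i=3: Q has 3 at row 1, column 2; remove that cell from P, ejecting 4. So w(3) = 4. P is now [[1], [3]].
Step i=2: Q has 2 at row 2, column 1; remove 3 from row 2 of P and reverse-bump: 3 enters row 1 and ejects 1. So w(2) = 1. P is now [[3]].
Step i=1: Q has 1 at row 1, column 1; remove that cell from P, ejecting 3. So w(1) = 3. P is now [].

So w = 3 1 4 7 2 5 6.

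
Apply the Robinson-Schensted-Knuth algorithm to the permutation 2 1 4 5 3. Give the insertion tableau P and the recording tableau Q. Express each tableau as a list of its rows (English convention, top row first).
Insert each entry of the permutation into P by Schensted row insertion, recording in Q the position of each new cell.

Insert 2: appended to row 1. P = [[2]].
Insert 1: 1 bumps 2 from row 1; 2 starts row 2. P = [[1], [2]].
Insert 4: appended to row 1. P = [[1, 4], [2]].
Insert 5: appended to row 1. P = [[1, 4, 5], [2]].
Insert 3: 3 bumps 4 from row 1; 4 appends to row 2. P = [[1, 3, 5], [2, 4]].

So P = [[1, 3, 5], [2, 4]], Q = [[1, 3, 4], [2, 5]].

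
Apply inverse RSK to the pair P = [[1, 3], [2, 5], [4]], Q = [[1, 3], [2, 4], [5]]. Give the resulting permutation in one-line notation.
Reverse RSK: for i = n, n-1, ..., 1, locate i in Q, remove the corresponding corner cell from P, and reverse-bump its entry up through P; the value ejected from row 1 is w(i).

So w = 4 2 5 3 1.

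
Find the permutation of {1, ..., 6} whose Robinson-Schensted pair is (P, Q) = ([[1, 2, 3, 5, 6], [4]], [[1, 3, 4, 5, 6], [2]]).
4 1 2 3 5 6

Reverse the RSK construction: for i from n down to 1, find the cell of Q containing i, remove the entry at that cell from P, and reverse-bump it up through P; the value ejected from row 1 is w(i).

Step i=6: Q has 6 at row 1, column 5; remove that cell from P, ejecting 6. So w(6) = 6. P is now [[1, 2, 3, 5], [4]].
Step i=5: Q has 5 at row 1, column 4; remove that cell from P, ejecting 5. So w(5) = 5. P is now [[1, 2, 3], [4]].
Step i=4: Q has 4 at row 1, column 3; remove that cell from P, ejecting 3. So w(4) = 3. P is now [[1, 2], [4]].
Step i=3: Q has 3 at row 1, column 2; remove that cell from P, ejecting 2. So w(3) = 2. P is now [[1], [4]].
Step i=2: Q has 2 at row 2, column 1; remove 4 from row 2 of P and reverse-bump: 4 enters row 1 and ejects 1. So w(2) = 1. P is now [[4]].
Step i=1: Q has 1 at row 1, column 1; remove that cell from P, ejecting 4. So w(1) = 4. P is now [].

So w = 4 1 2 3 5 6.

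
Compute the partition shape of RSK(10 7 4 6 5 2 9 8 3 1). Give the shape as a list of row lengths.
[3, 2, 2, 1, 1, 1]

Row-insert each entry into an empty tableau.

After inserting 10: P = [[10]].
After inserting 7: P = [[7], [10]].
After inserting 4: P = [[4], [7], [10]].
After inserting 6: P = [[4, 6], [7], [10]].
After inserting 5: P = [[4, 5], [6], [7], [10]].
After inserting 2: P = [[2, 5], [4], [6], [7], [10]].
After inserting 9: P = [[2, 5, 9], [4], [6], [7], [10]].
After inserting 8: P = [[2, 5, 8], [4, 9], [6], [7], [10]].
After inserting 3: P = [[2, 3, 8], [4, 5], [6, 9], [7], [10]].
After inserting 1: P = [[1, 3, 8], [2, 5], [4, 9], [6], [7], [10]].

The final insertion tableau P = [[1, 3, 8], [2, 5], [4, 9], [6], [7], [10]] has shape [3, 2, 2, 1, 1, 1].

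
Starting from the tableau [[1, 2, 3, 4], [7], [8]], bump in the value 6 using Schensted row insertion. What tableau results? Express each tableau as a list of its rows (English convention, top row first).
[[1, 2, 3, 4, 6], [7], [8]]

6 is larger than every entry of row 1, so it is appended to row 1. The new tableau is [[1, 2, 3, 4, 6], [7], [8]].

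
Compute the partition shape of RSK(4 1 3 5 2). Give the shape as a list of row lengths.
Row-insert each entry into an empty tableau.

After inserting 4: P = [[4]].
After inserting 1: P = [[1], [4]].
After inserting 3: P = [[1, 3], [4]].
After inserting 5: P = [[1, 3, 5], [4]].
After inserting 2: P = [[1, 2, 5], [3], [4]].

The final insertion tableau P = [[1, 2, 5], [3], [4]] has shape [3, 1, 1].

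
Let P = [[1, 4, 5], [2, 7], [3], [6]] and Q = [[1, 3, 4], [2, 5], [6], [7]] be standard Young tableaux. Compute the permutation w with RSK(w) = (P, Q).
Reverse the RSK construction: for i from n down to 1, find the cell of Q containing i, remove the entry at that cell from P, and reverse-bump it up through P; the value ejected from row 1 is w(i).

Step i=7: Q has 7 at row 4, column 1; remove 6 from row 4 of P and reverse-bump: 6 enters row 3 and ejects 3; 3 enters row 2 and ejects 2; 2 enters row 1 and ejects 1. So w(7) = 1. P is now [[2, 4, 5], [3, 7], [6]].
Step i=6: Q has 6 at row 3, column 1; remove 6 from row 3 of P and reverse-bump: 6 enters row 2 and ejects 3; 3 enters row 1 and ejects 2. So w(6) = 2. P is now [[3, 4, 5], [6, 7]].
Step i=5: Q has 5 at row 2, column 2; remove 7 from row 2 of P and reverse-bump: 7 enters row 1 and ejects 5. So w(5) = 5. P is now [[3, 4, 7], [6]].
Step i=4: Q has 4 at row 1, column 3; remove that cell from P, ejecting 7. So w(4) = 7. P is now [[3, 4], [6]].
Step i=3: Q has 3 at row 1, column 2; remove that cell from P, ejecting 4. So w(3) = 4. P is now [[3], [6]].
Step i=2: Q has 2 at row 2, column 1; remove 6 from row 2 of P and reverse-bump: 6 enters row 1 and ejects 3. So w(2) = 3. P is now [[6]].
Step i=1: Q has 1 at row 1, column 1; remove that cell from P, ejecting 6. So w(1) = 6. P is now [].

So w = 6 3 4 7 5 2 1.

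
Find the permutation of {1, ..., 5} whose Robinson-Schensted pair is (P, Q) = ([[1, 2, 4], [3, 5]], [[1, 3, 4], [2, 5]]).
3 1 2 5 4

Reverse the RSK construction: for i from n down to 1, find the cell of Q containing i, remove the entry at that cell from P, and reverse-bump it up through P; the value ejected from row 1 is w(i).

Step i=5: Q has 5 at row 2, column 2; remove 5 from row 2 of P and reverse-bump: 5 enters row 1 and ejects 4. So w(5) = 4. P is now [[1, 2, 5], [3]].
Step i=4: Q has 4 at row 1, column 3; remove that cell from P, ejecting 5. So w(4) = 5. P is now [[1, 2], [3]].
Step i=3: Q has 3 at row 1, column 2; remove that cell from P, ejecting 2. So w(3) = 2. P is now [[1], [3]].
Step i=2: Q has 2 at row 2, column 1; remove 3 from row 2 of P and reverse-bump: 3 enters row 1 and ejects 1. So w(2) = 1. P is now [[3]].
Step i=1: Q has 1 at row 1, column 1; remove that cell from P, ejecting 3. So w(1) = 3. P is now [].

So w = 3 1 2 5 4.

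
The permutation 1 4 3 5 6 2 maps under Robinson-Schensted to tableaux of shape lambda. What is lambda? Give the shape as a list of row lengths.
RSK row insertion gives P = [[1, 2, 5, 6], [3], [4]], which has shape [4, 1, 1].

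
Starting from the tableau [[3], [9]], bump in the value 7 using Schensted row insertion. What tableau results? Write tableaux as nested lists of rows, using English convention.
[[3, 7], [9]]

7 is larger than every entry of row 1, so it is appended to row 1. The new tableau is [[3, 7], [9]].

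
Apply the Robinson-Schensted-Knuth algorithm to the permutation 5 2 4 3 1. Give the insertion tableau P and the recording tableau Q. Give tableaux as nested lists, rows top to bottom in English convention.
P = [[1, 3], [2], [4], [5]], Q = [[1, 3], [2], [4], [5]]

Insert each entry of the permutation into P by Schensted row insertion, recording in Q the position of each new cell.

Insert 5: appended to row 1. P = [[5]].
Insert 2: 2 bumps 5 from row 1; 5 starts row 2. P = [[2], [5]].
Insert 4: appended to row 1. P = [[2, 4], [5]].
Insert 3: 3 bumps 4 from row 1; 4 bumps 5 from row 2; 5 starts row 3. P = [[2, 3], [4], [5]].
Insert 1: 1 bumps 2 from row 1; 2 bumps 4 from row 2; 4 bumps 5 from row 3; 5 starts row 4. P = [[1, 3], [2], [4], [5]].

So P = [[1, 3], [2], [4], [5]], Q = [[1, 3], [2], [4], [5]].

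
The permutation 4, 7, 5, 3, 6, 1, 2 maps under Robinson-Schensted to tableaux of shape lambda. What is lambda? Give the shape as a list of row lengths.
RSK row insertion gives P = [[1, 2, 6], [3, 5], [4], [7]], which has shape [3, 2, 1, 1].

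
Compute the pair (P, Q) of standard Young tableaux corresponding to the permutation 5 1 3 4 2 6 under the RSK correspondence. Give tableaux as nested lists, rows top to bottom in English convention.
P = [[1, 2, 4, 6], [3], [5]], Q = [[1, 3, 4, 6], [2], [5]]

Insert each entry of the permutation into P by Schensted row insertion, recording in Q the position of each new cell.

After inserting 5: P = [[5]].
After inserting 1: P = [[1], [5]].
After inserting 3: P = [[1, 3], [5]].
After inserting 4: P = [[1, 3, 4], [5]].
After inserting 2: P = [[1, 2, 4], [3], [5]].
After inserting 6: P = [[1, 2, 4, 6], [3], [5]].

So P = [[1, 2, 4, 6], [3], [5]], Q = [[1, 3, 4, 6], [2], [5]].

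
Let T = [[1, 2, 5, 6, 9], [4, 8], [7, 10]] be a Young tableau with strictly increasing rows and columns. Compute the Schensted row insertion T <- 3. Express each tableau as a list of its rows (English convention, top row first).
[[1, 2, 3, 6, 9], [4, 5], [7, 8], [10]]

In row 1, 3 replaces 5 (the leftmost entry greater than 3); 5 is bumped to row 2. In row 2, 5 replaces 8 (the leftmost entry greater than 5); 8 is bumped to row 3. In row 3, 8 replaces 10 (the leftmost entry greater than 8); 10 is bumped to row 4. 10 starts a new row 4. The new tableau is [[1, 2, 3, 6, 9], [4, 5], [7, 8], [10]].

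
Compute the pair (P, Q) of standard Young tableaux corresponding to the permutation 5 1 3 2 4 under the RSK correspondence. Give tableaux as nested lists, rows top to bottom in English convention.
P = [[1, 2, 4], [3], [5]], Q = [[1, 3, 5], [2], [4]]

Insert each entry of the permutation into P by Schensted row insertion, recording in Q the position of each new cell.

Insert 5: appended to row 1. P = [[5]].
Insert 1: 1 bumps 5 from row 1; 5 starts row 2. P = [[1], [5]].
Insert 3: appended to row 1. P = [[1, 3], [5]].
Insert 2: 2 bumps 3 from row 1; 3 bumps 5 from row 2; 5 starts row 3. P = [[1, 2], [3], [5]].
Insert 4: appended to row 1. P = [[1, 2, 4], [3], [5]].

So P = [[1, 2, 4], [3], [5]], Q = [[1, 3, 5], [2], [4]].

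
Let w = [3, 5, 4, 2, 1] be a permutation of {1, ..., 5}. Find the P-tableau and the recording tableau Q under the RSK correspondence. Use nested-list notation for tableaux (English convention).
P = [[1, 4], [2], [3], [5]], Q = [[1, 2], [3], [4], [5]]

Insert each entry of the permutation into P by Schensted row insertion, recording in Q the position of each new cell.

Insert 3: appended to row 1. P = [[3]], Q = [[1]].
Insert 5: appended to row 1. P = [[3, 5]], Q = [[1, 2]].
Insert 4: 4 bumps 5 from row 1; 5 starts row 2. P = [[3, 4], [5]], Q = [[1, 2], [3]].
Insert 2: 2 bumps 3 from row 1; 3 bumps 5 from row 2; 5 starts row 3. P = [[2, 4], [3], [5]], Q = [[1, 2], [3], [4]].
Insert 1: 1 bumps 2 from row 1; 2 bumps 3 from row 2; 3 bumps 5 from row 3; 5 starts row 4. P = [[1, 4], [2], [3], [5]], Q = [[1, 2], [3], [4], [5]].

So P = [[1, 4], [2], [3], [5]], Q = [[1, 2], [3], [4], [5]].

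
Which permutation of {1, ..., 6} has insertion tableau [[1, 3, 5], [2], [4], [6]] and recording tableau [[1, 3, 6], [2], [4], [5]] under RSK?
Reverse RSK: for i = n, n-1, ..., 1, locate i in Q, remove the corresponding corner cell from P, and reverse-bump its entry up through P; the value ejected from row 1 is w(i).

So w = 6 2 4 3 1 5.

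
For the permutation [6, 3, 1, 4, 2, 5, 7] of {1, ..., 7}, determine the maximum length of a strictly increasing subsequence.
4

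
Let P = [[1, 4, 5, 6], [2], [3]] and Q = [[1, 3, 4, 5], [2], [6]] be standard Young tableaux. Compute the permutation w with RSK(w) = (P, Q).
Reverse RSK: for i = n, n-1, ..., 1, locate i in Q, remove the corresponding corner cell from P, and reverse-bump its entry up through P; the value ejected from row 1 is w(i).

So w = 3 2 4 5 6 1.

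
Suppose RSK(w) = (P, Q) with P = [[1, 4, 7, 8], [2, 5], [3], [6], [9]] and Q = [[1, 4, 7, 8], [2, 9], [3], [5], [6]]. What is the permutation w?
Reverse the RSK construction: for i from n down to 1, find the cell of Q containing i, remove the entry at that cell from P, and reverse-bump it up through P; the value ejected from row 1 is w(i).

Step i=9: Q has 9 at row 2, column 2; remove 5 from row 2 of P and reverse-bump: 5 enters row 1 and ejects 4. So w(9) = 4. P is now [[1, 5, 7, 8], [2], [3], [6], [9]].
Step i=8: Q has 8 at row 1, column 4; remove that cell from P, ejecting 8. So w(8) = 8. P is now [[1, 5, 7], [2], [3], [6], [9]].
Step i=7: Q has 7 at row 1, column 3; remove that cell from P, ejecting 7. So w(7) = 7. P is now [[1, 5], [2], [3], [6], [9]].
Step i=6: Q has 6 at row 5, column 1; remove 9 from row 5 of P and reverse-bump: 9 enters row 4 and ejects 6; 6 enters row 3 and ejects 3; 3 enters row 2 and ejects 2; 2 enters row 1 and ejects 1. So w(6) = 1. P is now [[2, 5], [3], [6], [9]].
Step i=5: Q has 5 at row 4, column 1; remove 9 from row 4 of P and reverse-bump: 9 enters row 3 and ejects 6; 6 enters row 2 and ejects 3; 3 enters row 1 and ejects 2. So w(5) = 2. P is now [[3, 5], [6], [9]].
Step i=4: Q has 4 at row 1, column 2; remove that cell from P, ejecting 5. So w(4) = 5. P is now [[3], [6], [9]].
Step i=3: Q has 3 at row 3, column 1; remove 9 from row 3 of P and reverse-bump: 9 enters row 2 and ejects 6; 6 enters row 1 and ejects 3. So w(3) = 3. P is now [[6], [9]].
Step i=2: Q has 2 at row 2, column 1; remove 9 from row 2 of P and reverse-bump: 9 enters row 1 and ejects 6. So w(2) = 6. P is now [[9]].
Step i=1: Q has 1 at row 1, column 1; remove that cell from P, ejecting 9. So w(1) = 9. P is now [].

So w = 9 6 3 5 2 1 7 8 4.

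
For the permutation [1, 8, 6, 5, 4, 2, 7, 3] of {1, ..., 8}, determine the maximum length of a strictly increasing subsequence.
3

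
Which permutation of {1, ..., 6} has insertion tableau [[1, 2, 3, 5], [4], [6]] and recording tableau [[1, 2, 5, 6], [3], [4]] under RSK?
1 6 4 2 3 5

Reverse RSK: for i = n, n-1, ..., 1, locate i in Q, remove the corresponding corner cell from P, and reverse-bump its entry up through P; the value ejected from row 1 is w(i).

So w = 1 6 4 2 3 5.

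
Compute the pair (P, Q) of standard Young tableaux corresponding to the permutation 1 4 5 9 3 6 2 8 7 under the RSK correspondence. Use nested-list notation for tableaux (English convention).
P = [[1, 2, 5, 6, 7], [3, 8], [4, 9]], Q = [[1, 2, 3, 4, 8], [5, 6], [7, 9]]

Insert each entry of the permutation into P by Schensted row insertion, recording in Q the position of each new cell.

After inserting 1: P = [[1]].
After inserting 4: P = [[1, 4]].
After inserting 5: P = [[1, 4, 5]].
After inserting 9: P = [[1, 4, 5, 9]].
After inserting 3: P = [[1, 3, 5, 9], [4]].
After inserting 6: P = [[1, 3, 5, 6], [4, 9]].
After inserting 2: P = [[1, 2, 5, 6], [3, 9], [4]].
After inserting 8: P = [[1, 2, 5, 6, 8], [3, 9], [4]].
After inserting 7: P = [[1, 2, 5, 6, 7], [3, 8], [4, 9]].

So P = [[1, 2, 5, 6, 7], [3, 8], [4, 9]], Q = [[1, 2, 3, 4, 8], [5, 6], [7, 9]].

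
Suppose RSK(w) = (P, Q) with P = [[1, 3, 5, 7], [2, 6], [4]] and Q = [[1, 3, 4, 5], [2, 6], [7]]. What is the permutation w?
Reverse the RSK construction: for i from n down to 1, find the cell of Q containing i, remove the entry at that cell from P, and reverse-bump it up through P; the value ejected from row 1 is w(i).

Step i=7: Q has 7 at row 3, column 1; remove 4 from row 3 of P and reverse-bump: 4 enters row 2 and ejects 2; 2 enters row 1 and ejects 1. So w(7) = 1. P is now [[2, 3, 5, 7], [4, 6]].
Step i=6: Q has 6 at row 2, column 2; remove 6 from row 2 of P and reverse-bump: 6 enters row 1 and ejects 5. So w(6) = 5. P is now [[2, 3, 6, 7], [4]].
Step i=5: Q has 5 at row 1, column 4; remove that cell from P, ejecting 7. So w(5) = 7. P is now [[2, 3, 6], [4]].
Step i=4: Q has 4 at row 1, column 3; remove that cell from P, ejecting 6. So w(4) = 6. P is now [[2, 3], [4]].
Step i=3: Q has 3 at row 1, column 2; remove that cell from P, ejecting 3. So w(3) = 3. P is now [[2], [4]].
Step i=2: Q has 2 at row 2, column 1; remove 4 from row 2 of P and reverse-bump: 4 enters row 1 and ejects 2. So w(2) = 2. P is now [[4]].
Step i=1: Q has 1 at row 1, column 1; remove that cell from P, ejecting 4. So w(1) = 4. P is now [].

So w = 4 2 3 6 7 5 1.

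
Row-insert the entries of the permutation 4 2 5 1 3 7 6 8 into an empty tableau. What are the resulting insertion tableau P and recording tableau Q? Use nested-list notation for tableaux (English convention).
P = [[1, 3, 6, 8], [2, 5, 7], [4]], Q = [[1, 3, 6, 8], [2, 5, 7], [4]]

Insert each entry of the permutation into P by Schensted row insertion, recording in Q the position of each new cell.

Insert 4: appended to row 1. P = [[4]].
Insert 2: 2 bumps 4 from row 1; 4 starts row 2. P = [[2], [4]].
Insert 5: appended to row 1. P = [[2, 5], [4]].
Insert 1: 1 bumps 2 from row 1; 2 bumps 4 from row 2; 4 starts row 3. P = [[1, 5], [2], [4]].
Insert 3: 3 bumps 5 from row 1; 5 appends to row 2. P = [[1, 3], [2, 5], [4]].
Insert 7: appended to row 1. P = [[1, 3, 7], [2, 5], [4]].
Insert 6: 6 bumps 7 from row 1; 7 appends to row 2. P = [[1, 3, 6], [2, 5, 7], [4]].
Insert 8: appended to row 1. P = [[1, 3, 6, 8], [2, 5, 7], [4]].

So P = [[1, 3, 6, 8], [2, 5, 7], [4]], Q = [[1, 3, 6, 8], [2, 5, 7], [4]].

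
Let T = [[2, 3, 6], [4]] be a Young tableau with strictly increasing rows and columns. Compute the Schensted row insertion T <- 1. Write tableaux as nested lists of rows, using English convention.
In row 1, 1 replaces 2 (the leftmost entry greater than 1); 2 is bumped to row 2. In row 2, 2 replaces 4 (the leftmost entry greater than 2); 4 is bumped to row 3. 4 starts a new row 3. The new tableau is [[1, 3, 6], [2], [4]].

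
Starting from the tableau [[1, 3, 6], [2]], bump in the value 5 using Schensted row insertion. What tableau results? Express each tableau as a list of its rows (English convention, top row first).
In row 1, 5 replaces 6 (the leftmost entry greater than 5); 6 is bumped to row 2. 6 is appended to row 2. The new tableau is [[1, 3, 5], [2, 6]].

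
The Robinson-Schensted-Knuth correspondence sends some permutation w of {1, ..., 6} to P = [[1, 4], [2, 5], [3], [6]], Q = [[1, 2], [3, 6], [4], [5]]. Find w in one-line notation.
3 6 5 2 1 4

Reverse the RSK construction: for i from n down to 1, find the cell of Q containing i, remove the entry at that cell from P, and reverse-bump it up through P; the value ejected from row 1 is w(i).

Step i=6: Q has 6 at row 2, column 2; remove 5 from row 2 of P and reverse-bump: 5 enters row 1 and ejects 4. So w(6) = 4. P is now [[1, 5], [2], [3], [6]].
Step i=5: Q has 5 at row 4, column 1; remove 6 from row 4 of P and reverse-bump: 6 enters row 3 and ejects 3; 3 enters row 2 and ejects 2; 2 enters row 1 and ejects 1. So w(5) = 1. P is now [[2, 5], [3], [6]].
Step i=4: Q has 4 at row 3, column 1; remove 6 from row 3 of P and reverse-bump: 6 enters row 2 and ejects 3; 3 enters row 1 and ejects 2. So w(4) = 2. P is now [[3, 5], [6]].
Step i=3: Q has 3 at row 2, column 1; remove 6 from row 2 of P and reverse-bump: 6 enters row 1 and ejects 5. So w(3) = 5. P is now [[3, 6]].
Step i=2: Q has 2 at row 1, column 2; remove that cell from P, ejecting 6. So w(2) = 6. P is now [[3]].
Step i=1: Q has 1 at row 1, column 1; remove that cell from P, ejecting 3. So w(1) = 3. P is now [].

So w = 3 6 5 2 1 4.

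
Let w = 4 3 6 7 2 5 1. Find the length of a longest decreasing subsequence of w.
4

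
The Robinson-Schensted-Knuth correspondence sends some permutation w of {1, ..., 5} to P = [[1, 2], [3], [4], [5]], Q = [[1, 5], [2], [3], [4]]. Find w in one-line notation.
5 4 3 1 2

Reverse the RSK construction: for i from n down to 1, find the cell of Q containing i, remove the entry at that cell from P, and reverse-bump it up through P; the value ejected from row 1 is w(i).

Step i=5: Q has 5 at row 1, column 2; remove that cell from P, ejecting 2. So w(5) = 2. P is now [[1], [3], [4], [5]].
Step i=4: Q has 4 at row 4, column 1; remove 5 from row 4 of P and reverse-bump: 5 enters row 3 and ejects 4; 4 enters row 2 and ejects 3; 3 enters row 1 and ejects 1. So w(4) = 1. P is now [[3], [4], [5]].
Step i=3: Q has 3 at row 3, column 1; remove 5 from row 3 of P and reverse-bump: 5 enters row 2 and ejects 4; 4 enters row 1 and ejects 3. So w(3) = 3. P is now [[4], [5]].
Step i=2: Q has 2 at row 2, column 1; remove 5 from row 2 of P and reverse-bump: 5 enters row 1 and ejects 4. So w(2) = 4. P is now [[5]].
Step i=1: Q has 1 at row 1, column 1; remove that cell from P, ejecting 5. So w(1) = 5. P is now [].

So w = 5 4 3 1 2.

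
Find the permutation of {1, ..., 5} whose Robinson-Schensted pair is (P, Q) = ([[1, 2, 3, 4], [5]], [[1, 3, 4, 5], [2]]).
5 1 2 3 4

Reverse RSK: for i = n, n-1, ..., 1, locate i in Q, remove the corresponding corner cell from P, and reverse-bump its entry up through P; the value ejected from row 1 is w(i).

So w = 5 1 2 3 4.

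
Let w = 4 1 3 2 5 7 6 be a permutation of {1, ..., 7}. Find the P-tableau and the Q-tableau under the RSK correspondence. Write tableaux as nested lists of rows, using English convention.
Insert each entry of the permutation into P by Schensted row insertion, recording in Q the position of each new cell.

Insert 4: appended to row 1. P = [[4]].
Insert 1: 1 bumps 4 from row 1; 4 starts row 2. P = [[1], [4]].
Insert 3: appended to row 1. P = [[1, 3], [4]].
Insert 2: 2 bumps 3 from row 1; 3 bumps 4 from row 2; 4 starts row 3. P = [[1, 2], [3], [4]].
Insert 5: appended to row 1. P = [[1, 2, 5], [3], [4]].
Insert 7: appended to row 1. P = [[1, 2, 5, 7], [3], [4]].
Insert 6: 6 bumps 7 from row 1; 7 appends to row 2. P = [[1, 2, 5, 6], [3, 7], [4]].

So P = [[1, 2, 5, 6], [3, 7], [4]], Q = [[1, 3, 5, 6], [2, 7], [4]].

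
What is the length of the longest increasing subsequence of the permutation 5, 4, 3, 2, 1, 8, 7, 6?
2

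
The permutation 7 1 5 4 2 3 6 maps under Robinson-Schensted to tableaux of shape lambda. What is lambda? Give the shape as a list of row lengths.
Row-insert each entry into an empty tableau.

After inserting 7: P = [[7]].
After inserting 1: P = [[1], [7]].
After inserting 5: P = [[1, 5], [7]].
After inserting 4: P = [[1, 4], [5], [7]].
After inserting 2: P = [[1, 2], [4], [5], [7]].
After inserting 3: P = [[1, 2, 3], [4], [5], [7]].
After inserting 6: P = [[1, 2, 3, 6], [4], [5], [7]].

The final insertion tableau P = [[1, 2, 3, 6], [4], [5], [7]] has shape [4, 1, 1, 1].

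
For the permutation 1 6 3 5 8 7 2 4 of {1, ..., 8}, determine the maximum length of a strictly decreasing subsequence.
3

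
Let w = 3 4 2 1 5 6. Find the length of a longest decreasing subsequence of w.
3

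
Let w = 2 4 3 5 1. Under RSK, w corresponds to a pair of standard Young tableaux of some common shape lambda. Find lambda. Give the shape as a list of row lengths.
[3, 1, 1]

Row-insert each entry into an empty tableau.

After inserting 2: P = [[2]].
After inserting 4: P = [[2, 4]].
After inserting 3: P = [[2, 3], [4]].
After inserting 5: P = [[2, 3, 5], [4]].
After inserting 1: P = [[1, 3, 5], [2], [4]].

The final insertion tableau P = [[1, 3, 5], [2], [4]] has shape [3, 1, 1].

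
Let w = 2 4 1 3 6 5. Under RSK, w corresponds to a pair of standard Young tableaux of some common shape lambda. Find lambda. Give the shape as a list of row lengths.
[3, 3]

Row-insert each entry into an empty tableau.

After inserting 2: P = [[2]].
After inserting 4: P = [[2, 4]].
After inserting 1: P = [[1, 4], [2]].
After inserting 3: P = [[1, 3], [2, 4]].
After inserting 6: P = [[1, 3, 6], [2, 4]].
After inserting 5: P = [[1, 3, 5], [2, 4, 6]].

The final insertion tableau P = [[1, 3, 5], [2, 4, 6]] has shape [3, 3].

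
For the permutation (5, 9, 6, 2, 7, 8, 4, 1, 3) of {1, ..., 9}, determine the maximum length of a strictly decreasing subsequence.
4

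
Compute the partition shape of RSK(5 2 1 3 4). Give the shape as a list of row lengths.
[3, 1, 1]

Row-insert each entry into an empty tableau.

After inserting 5: P = [[5]].
After inserting 2: P = [[2], [5]].
After inserting 1: P = [[1], [2], [5]].
After inserting 3: P = [[1, 3], [2], [5]].
After inserting 4: P = [[1, 3, 4], [2], [5]].

The final insertion tableau P = [[1, 3, 4], [2], [5]] has shape [3, 1, 1].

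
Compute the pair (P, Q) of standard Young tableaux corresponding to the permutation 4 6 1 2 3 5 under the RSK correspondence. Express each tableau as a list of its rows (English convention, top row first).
P = [[1, 2, 3, 5], [4, 6]], Q = [[1, 2, 5, 6], [3, 4]]

Insert each entry of the permutation into P by Schensted row insertion, recording in Q the position of each new cell.

After inserting 4: P = [[4]].
After inserting 6: P = [[4, 6]].
After inserting 1: P = [[1, 6], [4]].
After inserting 2: P = [[1, 2], [4, 6]].
After inserting 3: P = [[1, 2, 3], [4, 6]].
After inserting 5: P = [[1, 2, 3, 5], [4, 6]].

So P = [[1, 2, 3, 5], [4, 6]], Q = [[1, 2, 5, 6], [3, 4]].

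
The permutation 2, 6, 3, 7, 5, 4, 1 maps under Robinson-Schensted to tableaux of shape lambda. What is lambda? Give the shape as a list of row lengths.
Row-insert each entry into an empty tableau.

After inserting 2: P = [[2]].
After inserting 6: P = [[2, 6]].
After inserting 3: P = [[2, 3], [6]].
After inserting 7: P = [[2, 3, 7], [6]].
After inserting 5: P = [[2, 3, 5], [6, 7]].
After inserting 4: P = [[2, 3, 4], [5, 7], [6]].
After inserting 1: P = [[1, 3, 4], [2, 7], [5], [6]].

The final insertion tableau P = [[1, 3, 4], [2, 7], [5], [6]] has shape [3, 2, 1, 1].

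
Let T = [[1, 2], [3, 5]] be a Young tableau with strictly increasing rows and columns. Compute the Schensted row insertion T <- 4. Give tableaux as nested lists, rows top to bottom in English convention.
[[1, 2, 4], [3, 5]]

4 is larger than every entry of row 1, so it is appended to row 1. The new tableau is [[1, 2, 4], [3, 5]].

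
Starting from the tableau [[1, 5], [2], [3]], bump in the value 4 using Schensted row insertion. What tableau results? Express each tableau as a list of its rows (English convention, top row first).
[[1, 4], [2, 5], [3]]

In row 1, 4 replaces 5 (the leftmost entry greater than 4); 5 is bumped to row 2. 5 is appended to row 2. The new tableau is [[1, 4], [2, 5], [3]].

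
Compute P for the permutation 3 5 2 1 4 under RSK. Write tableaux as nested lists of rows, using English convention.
Insert 3: appended to row 1. P = [[3]].
Insert 5: appended to row 1. P = [[3, 5]].
Insert 2: 2 bumps 3 from row 1; 3 starts row 2. P = [[2, 5], [3]].
Insert 1: 1 bumps 2 from row 1; 2 bumps 3 from row 2; 3 starts row 3. P = [[1, 5], [2], [3]].
Insert 4: 4 bumps 5 from row 1; 5 appends to row 2. P = [[1, 4], [2, 5], [3]].

So P = [[1, 4], [2, 5], [3]].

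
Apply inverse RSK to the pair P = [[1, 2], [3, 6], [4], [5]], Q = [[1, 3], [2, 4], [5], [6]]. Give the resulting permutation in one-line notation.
Reverse the RSK construction: for i from n down to 1, find the cell of Q containing i, remove the entry at that cell from P, and reverse-bump it up through P; the value ejected from row 1 is w(i).

Step i=6: Q has 6 at row 4, column 1; remove 5 from row 4 of P and reverse-bump: 5 enters row 3 and ejects 4; 4 enters row 2 and ejects 3; 3 enters row 1 and ejects 2. So w(6) = 2. P is now [[1, 3], [4, 6], [5]].
Step i=5: Q has 5 at row 3, column 1; remove 5 from row 3 of P and reverse-bump: 5 enters row 2 and ejects 4; 4 enters row 1 and ejects 3. So w(5) = 3. P is now [[1, 4], [5, 6]].
Step i=4: Q has 4 at row 2, column 2; remove 6 from row 2 of P and reverse-bump: 6 enters row 1 and ejects 4. So w(4) = 4. P is now [[1, 6], [5]].
Step i=3: Q has 3 at row 1, column 2; remove that cell from P, ejecting 6. So w(3) = 6. P is now [[1], [5]].
Step i=2: Q has 2 at row 2, column 1; remove 5 from row 2 of P and reverse-bump: 5 enters row 1 and ejects 1. So w(2) = 1. P is now [[5]].
Step i=1: Q has 1 at row 1, column 1; remove that cell from P, ejecting 5. So w(1) = 5. P is now [].

So w = 5 1 6 4 3 2.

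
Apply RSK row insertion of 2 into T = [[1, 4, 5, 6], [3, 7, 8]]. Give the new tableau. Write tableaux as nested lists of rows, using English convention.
[[1, 2, 5, 6], [3, 4, 8], [7]]

In row 1, 2 replaces 4 (the leftmost entry greater than 2); 4 is bumped to row 2. In row 2, 4 replaces 7 (the leftmost entry greater than 4); 7 is bumped to row 3. 7 starts a new row 3. The new tableau is [[1, 2, 5, 6], [3, 4, 8], [7]].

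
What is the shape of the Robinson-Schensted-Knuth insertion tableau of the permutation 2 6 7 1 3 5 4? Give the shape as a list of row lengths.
Row-insert each entry into an empty tableau.

After inserting 2: P = [[2]].
After inserting 6: P = [[2, 6]].
After inserting 7: P = [[2, 6, 7]].
After inserting 1: P = [[1, 6, 7], [2]].
After inserting 3: P = [[1, 3, 7], [2, 6]].
After inserting 5: P = [[1, 3, 5], [2, 6, 7]].
After inserting 4: P = [[1, 3, 4], [2, 5, 7], [6]].

The final insertion tableau P = [[1, 3, 4], [2, 5, 7], [6]] has shape [3, 3, 1].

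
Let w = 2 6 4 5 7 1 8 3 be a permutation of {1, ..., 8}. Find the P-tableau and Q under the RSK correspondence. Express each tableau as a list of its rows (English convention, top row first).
Insert each entry of the permutation into P by Schensted row insertion, recording in Q the position of each new cell.

Insert 2: appended to row 1. P = [[2]].
Insert 6: appended to row 1. P = [[2, 6]].
Insert 4: 4 bumps 6 from row 1; 6 starts row 2. P = [[2, 4], [6]].
Insert 5: appended to row 1. P = [[2, 4, 5], [6]].
Insert 7: appended to row 1. P = [[2, 4, 5, 7], [6]].
Insert 1: 1 bumps 2 from row 1; 2 bumps 6 from row 2; 6 starts row 3. P = [[1, 4, 5, 7], [2], [6]].
Insert 8: appended to row 1. P = [[1, 4, 5, 7, 8], [2], [6]].
Insert 3: 3 bumps 4 from row 1; 4 appends to row 2. P = [[1, 3, 5, 7, 8], [2, 4], [6]].

So P = [[1, 3, 5, 7, 8], [2, 4], [6]], Q = [[1, 2, 4, 5, 7], [3, 8], [6]].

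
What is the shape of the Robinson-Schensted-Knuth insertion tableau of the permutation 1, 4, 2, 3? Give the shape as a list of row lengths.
[3, 1]

RSK row insertion gives P = [[1, 2, 3], [4]], which has shape [3, 1].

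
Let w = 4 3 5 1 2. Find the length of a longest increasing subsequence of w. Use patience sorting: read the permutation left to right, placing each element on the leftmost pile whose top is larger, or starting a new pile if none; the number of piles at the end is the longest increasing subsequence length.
2

4: new pile. tops = [4]
3: onto pile 1 (replacing 4). tops = [3]
5: new pile. tops = [3, 5]
1: onto pile 1 (replacing 3). tops = [1, 5]
2: onto pile 2 (replacing 5). tops = [1, 2]

2 piles, so the longest increasing subsequence has length 2.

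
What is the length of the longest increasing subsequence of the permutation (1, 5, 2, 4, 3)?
3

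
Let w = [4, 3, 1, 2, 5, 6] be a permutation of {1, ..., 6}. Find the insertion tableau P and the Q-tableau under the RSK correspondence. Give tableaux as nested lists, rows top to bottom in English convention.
P = [[1, 2, 5, 6], [3], [4]], Q = [[1, 4, 5, 6], [2], [3]]

Insert each entry of the permutation into P by Schensted row insertion, recording in Q the position of each new cell.

Insert 4: appended to row 1. P = [[4]].
Insert 3: 3 bumps 4 from row 1; 4 starts row 2. P = [[3], [4]].
Insert 1: 1 bumps 3 from row 1; 3 bumps 4 from row 2; 4 starts row 3. P = [[1], [3], [4]].
Insert 2: appended to row 1. P = [[1, 2], [3], [4]].
Insert 5: appended to row 1. P = [[1, 2, 5], [3], [4]].
Insert 6: appended to row 1. P = [[1, 2, 5, 6], [3], [4]].

So P = [[1, 2, 5, 6], [3], [4]], Q = [[1, 4, 5, 6], [2], [3]].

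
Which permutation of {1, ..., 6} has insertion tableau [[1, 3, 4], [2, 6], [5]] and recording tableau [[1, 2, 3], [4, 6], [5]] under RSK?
2 5 6 3 1 4

Reverse the RSK construction: for i from n down to 1, find the cell of Q containing i, remove the entry at that cell from P, and reverse-bump it up through P; the value ejected from row 1 is w(i).

Step i=6: Q has 6 at row 2, column 2; remove 6 from row 2 of P and reverse-bump: 6 enters row 1 and ejects 4. So w(6) = 4. P is now [[1, 3, 6], [2], [5]].
Step i=5: Q has 5 at row 3, column 1; remove 5 from row 3 of P and reverse-bump: 5 enters row 2 and ejects 2; 2 enters row 1 and ejects 1. So w(5) = 1. P is now [[2, 3, 6], [5]].
Step i=4: Q has 4 at row 2, column 1; remove 5 from row 2 of P and reverse-bump: 5 enters row 1 and ejects 3. So w(4) = 3. P is now [[2, 5, 6]].
Step i=3: Q has 3 at row 1, column 3; remove that cell from P, ejecting 6. So w(3) = 6. P is now [[2, 5]].
Step i=2: Q has 2 at row 1, column 2; remove that cell from P, ejecting 5. So w(2) = 5. P is now [[2]].
Step i=1: Q has 1 at row 1, column 1; remove that cell from P, ejecting 2. So w(1) = 2. P is now [].

So w = 2 5 6 3 1 4.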